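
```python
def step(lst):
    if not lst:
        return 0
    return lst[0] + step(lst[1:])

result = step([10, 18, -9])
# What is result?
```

10 + 18 + (-9) + 0 = 19

Answer: 19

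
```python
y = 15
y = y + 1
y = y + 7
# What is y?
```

Trace:
`y = 15` → y = 15
`y = y + 1` → y = 16
`y = y + 7` → y = 23
So y = 23

Answer: 23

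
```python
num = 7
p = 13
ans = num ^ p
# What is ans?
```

Trace:
`num = 7` → num = 7
`p = 13` → p = 13
`ans = num ^ p` → ans = 10
So ans = 10

Answer: 10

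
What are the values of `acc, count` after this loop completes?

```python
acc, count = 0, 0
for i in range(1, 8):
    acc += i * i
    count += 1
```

Sum of squares and count
`acc, count` takes the values: (0, 0) → (1, 0) → (1, 1) → (5, 1) → (5, 2) → (14, 2) → (14, 3) → (30, 3) → (30, 4) → (55, 4) → (55, 5) → (91, 5) → (91, 6) → (140, 6) → (140, 7)

Answer: 140, 7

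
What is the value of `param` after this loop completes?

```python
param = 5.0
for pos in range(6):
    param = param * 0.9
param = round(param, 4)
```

Exponential decay: 5.0 * 0.9^6
`param` takes the values: 5.0 → 4.5 → 4.05 → 3.645 → 3.2805 → 2.95245 → 2.657205 → 2.6572

Answer: 2.6572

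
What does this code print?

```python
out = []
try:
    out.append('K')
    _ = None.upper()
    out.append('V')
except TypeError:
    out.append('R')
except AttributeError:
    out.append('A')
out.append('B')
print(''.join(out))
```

Execution trace: 'K' (try body) → 'A' (except AttributeError) → 'B' (after the try/except). Output: KAB

Answer: KAB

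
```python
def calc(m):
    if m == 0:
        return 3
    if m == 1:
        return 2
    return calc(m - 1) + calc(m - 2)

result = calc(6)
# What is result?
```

Build up from base cases: calc(0)=3, calc(1)=2, calc(2)=5, calc(3)=7, calc(4)=12, calc(5)=19, calc(6)=31

Answer: 31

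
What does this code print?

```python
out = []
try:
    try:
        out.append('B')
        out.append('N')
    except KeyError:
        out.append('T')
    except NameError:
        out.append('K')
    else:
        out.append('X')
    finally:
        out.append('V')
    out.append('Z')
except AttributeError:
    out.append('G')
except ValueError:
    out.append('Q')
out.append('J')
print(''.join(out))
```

Execution trace: 'B' (inner try body) → 'N' (inner try body, no exception) → 'X' (inner else) → 'V' (inner finally) → 'Z' (try body, no exception) → 'J' (after the try/except). Output: BNXVZJ

Answer: BNXVZJ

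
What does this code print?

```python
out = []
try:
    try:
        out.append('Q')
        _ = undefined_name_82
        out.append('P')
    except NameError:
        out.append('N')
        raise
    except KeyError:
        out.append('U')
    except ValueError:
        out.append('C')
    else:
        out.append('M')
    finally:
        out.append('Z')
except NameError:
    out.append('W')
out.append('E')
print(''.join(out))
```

Execution trace: 'Q' (inner try body) → 'N' (inner except NameError) → 'Z' (inner finally) → 'W' (outer except NameError) → 'E' (after the try/except). Output: QNZWE

Answer: QNZWE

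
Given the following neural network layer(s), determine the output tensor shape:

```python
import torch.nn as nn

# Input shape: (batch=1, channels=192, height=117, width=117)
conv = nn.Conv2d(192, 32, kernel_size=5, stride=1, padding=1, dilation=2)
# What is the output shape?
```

Input: (1, 192, 117, 117) -> Output: (1, 32, 111, 111)

Answer: (1, 32, 111, 111)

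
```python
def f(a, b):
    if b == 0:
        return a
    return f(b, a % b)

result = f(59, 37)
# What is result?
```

f(59, 37) -> f(37, 22) -> f(22, 15) -> f(15, 7) -> f(7, 1) -> f(1, 0) -> 1

Answer: 1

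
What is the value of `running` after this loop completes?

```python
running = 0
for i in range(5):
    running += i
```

Sum of 0 to 4 = 10
`running` takes the values: 0 → 1 → 3 → 6 → 10

Answer: 10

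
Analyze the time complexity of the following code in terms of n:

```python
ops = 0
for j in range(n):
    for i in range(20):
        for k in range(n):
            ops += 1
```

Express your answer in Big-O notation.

Each loop level contributes: n × 1 × n. Multiplying the contributions gives O(n^2).

Answer: O(n^2)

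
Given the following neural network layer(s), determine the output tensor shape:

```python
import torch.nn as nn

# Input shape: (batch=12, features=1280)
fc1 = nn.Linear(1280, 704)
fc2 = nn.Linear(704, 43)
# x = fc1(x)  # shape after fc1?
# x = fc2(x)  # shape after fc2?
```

Input: (12, 1280) -> after fc1: (12, 704) -> Output: (12, 43)

Answer: (12, 43)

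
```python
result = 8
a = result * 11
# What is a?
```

Trace:
`result = 8` → result = 8
`a = result * 11` → a = 88
So a = 88

Answer: 88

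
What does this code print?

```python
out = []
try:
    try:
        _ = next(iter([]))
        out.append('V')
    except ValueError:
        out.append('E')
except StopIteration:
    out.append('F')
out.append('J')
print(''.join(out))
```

Execution trace: 'F' (outer except StopIteration) → 'J' (after the try/except). Output: FJ

Answer: FJ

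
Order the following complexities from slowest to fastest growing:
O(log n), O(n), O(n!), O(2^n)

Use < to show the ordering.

Ordered by growth rate: O(log n) < O(n) < O(2^n) < O(n!)

Answer: O(log n) < O(n) < O(2^n) < O(n!)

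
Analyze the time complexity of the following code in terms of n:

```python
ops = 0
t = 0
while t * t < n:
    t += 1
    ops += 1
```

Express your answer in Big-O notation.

Each loop level contributes: √n. Multiplying the contributions gives O(√n).

Answer: O(√n)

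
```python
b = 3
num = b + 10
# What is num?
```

Trace:
`b = 3` → b = 3
`num = b + 10` → num = 13
So num = 13

Answer: 13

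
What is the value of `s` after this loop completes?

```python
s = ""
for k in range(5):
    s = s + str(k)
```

Concatenate digits 0 to 4
`s` takes the values: "" → "0" → "01" → "012" → "0123" → "01234"

Answer: "01234"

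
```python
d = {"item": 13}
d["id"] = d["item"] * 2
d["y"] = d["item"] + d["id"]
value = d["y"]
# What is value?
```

Trace:
`d = {"item": 13}` → d = {'item': 13}
`d["id"] = d["item"] * 2` → d = {'item': 13, 'id': 26}
`d["y"] = d["item"] + d["id"]` → d = {'item': 13, 'id': 26, 'y': 39}
`value = d["y"]` → value = 39
So value = 39

Answer: 39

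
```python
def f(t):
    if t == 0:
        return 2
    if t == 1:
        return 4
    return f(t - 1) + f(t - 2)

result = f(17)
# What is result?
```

Build up from base cases: f(0)=2, f(1)=4, f(2)=6, f(3)=10, f(4)=16, f(5)=26, f(6)=42, ..., f(17)=8362

Answer: 8362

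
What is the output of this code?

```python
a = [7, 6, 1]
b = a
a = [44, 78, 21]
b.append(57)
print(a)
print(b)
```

Key concept: rebinding vs mutation: a is rebound to a new list, b still points at the original.
Step by step:
`a = [7, 6, 1]` → a = [7, 6, 1]
`b = a` → b = [7, 6, 1] (same object as a)
`a = [44, 78, 21]` → a = [44, 78, 21]
`b.append(57)` → b = [7, 6, 1, 57]
`print(a)` → prints [44, 78, 21]
`print(b)` → prints [7, 6, 1, 57]

Answer:
[44, 78, 21]
[7, 6, 1, 57]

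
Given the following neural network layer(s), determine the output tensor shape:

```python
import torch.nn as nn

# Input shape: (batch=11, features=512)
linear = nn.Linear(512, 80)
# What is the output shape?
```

Input: (11, 512) -> Output: (11, 80)

Answer: (11, 80)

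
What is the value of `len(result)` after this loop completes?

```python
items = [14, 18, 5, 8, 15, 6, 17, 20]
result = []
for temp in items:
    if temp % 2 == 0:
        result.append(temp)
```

Count even numbers in [14, 18, 5, 8, 15, 6, 17, 20]
`result` takes the values: [] → [14] → [14, 18] → [14, 18, 8] → [14, 18, 8, 6] → [14, 18, 8, 6, 20]
So `len(result)` = 5

Answer: 5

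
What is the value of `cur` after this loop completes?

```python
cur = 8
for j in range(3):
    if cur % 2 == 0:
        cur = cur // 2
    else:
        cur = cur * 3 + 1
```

Collatz-style transformation from 8
`cur` takes the values: 8 → 4 → 2 → 1

Answer: 1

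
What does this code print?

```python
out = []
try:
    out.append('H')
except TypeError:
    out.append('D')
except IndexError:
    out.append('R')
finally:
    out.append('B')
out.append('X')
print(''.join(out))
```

Execution trace: 'H' (try body, no exception) → 'B' (finally) → 'X' (after the try/except). Output: HBX

Answer: HBX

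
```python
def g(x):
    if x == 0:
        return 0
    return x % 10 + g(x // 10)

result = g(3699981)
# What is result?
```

Sum of digits of 3699981: 1 + 8 + 9 + 9 + 9 + 6 + 3 = 45

Answer: 45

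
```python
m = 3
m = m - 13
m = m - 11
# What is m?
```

Trace:
`m = 3` → m = 3
`m = m - 13` → m = -10
`m = m - 11` → m = -21
So m = -21

Answer: -21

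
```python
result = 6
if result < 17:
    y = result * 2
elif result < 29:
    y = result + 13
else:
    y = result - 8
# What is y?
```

Trace:
`result = 6` → result = 6
`if result < 17: ...` → result < 17 is True → y = 12
So y = 12

Answer: 12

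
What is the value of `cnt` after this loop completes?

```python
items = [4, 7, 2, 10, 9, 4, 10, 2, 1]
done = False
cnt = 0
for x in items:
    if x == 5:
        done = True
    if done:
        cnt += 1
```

Count elements after first 5 in [4, 7, 2, 10, 9, 4, 10, 2, 1]
`cnt` takes the values: 0

Answer: 0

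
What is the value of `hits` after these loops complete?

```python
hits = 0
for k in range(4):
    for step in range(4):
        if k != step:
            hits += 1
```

4² - 4 (exclude diagonal)
`hits` takes the values: 0 → 1 → 2 → 3 → 4 → 5 → 6 → 7 → 8 → 9 → 10 → 11 → 12

Answer: 12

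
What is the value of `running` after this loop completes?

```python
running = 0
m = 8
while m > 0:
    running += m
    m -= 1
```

Sum 8 down to 1
`running` takes the values: 0 → 8 → 15 → 21 → 26 → 30 → 33 → 35 → 36

Answer: 36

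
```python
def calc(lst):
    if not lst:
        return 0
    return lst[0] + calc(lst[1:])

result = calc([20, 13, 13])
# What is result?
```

20 + 13 + 13 + 0 = 46

Answer: 46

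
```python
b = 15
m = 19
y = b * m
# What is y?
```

Trace:
`b = 15` → b = 15
`m = 19` → m = 19
`y = b * m` → y = 285
So y = 285

Answer: 285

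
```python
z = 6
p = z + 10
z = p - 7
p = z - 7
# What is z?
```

Trace:
`z = 6` → z = 6
`p = z + 10` → p = 16
`z = p - 7` → z = 9
`p = z - 7` → p = 2
So z = 9

Answer: 9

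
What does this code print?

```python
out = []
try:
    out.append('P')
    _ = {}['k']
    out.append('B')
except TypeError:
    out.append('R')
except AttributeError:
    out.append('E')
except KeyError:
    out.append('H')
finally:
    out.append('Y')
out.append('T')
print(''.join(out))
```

Execution trace: 'P' (try body) → 'H' (except KeyError) → 'Y' (finally) → 'T' (after the try/except). Output: PHYT

Answer: PHYT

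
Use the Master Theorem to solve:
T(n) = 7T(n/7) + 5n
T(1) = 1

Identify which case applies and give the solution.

a=7, b=7, f(n)=5n. log_7(7) = 1. Since c=1 = 1, Case 2 applies: T(n) = Θ(n^log_b(a) · log n) = O(n log n).

Answer: O(n log n) - Case 2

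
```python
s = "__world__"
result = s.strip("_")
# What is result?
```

Trace:
`s = "__world__"` → s = '__world__'
`result = s.strip("_")` → result = 'world'
So result = 'world'

Answer: 'world'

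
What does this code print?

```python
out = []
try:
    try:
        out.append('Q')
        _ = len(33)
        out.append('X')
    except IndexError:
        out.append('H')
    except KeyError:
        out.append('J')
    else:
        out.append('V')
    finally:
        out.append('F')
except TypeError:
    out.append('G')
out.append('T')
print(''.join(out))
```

Execution trace: 'Q' (try body) → 'F' (finally) → 'G' (outer except TypeError) → 'T' (after the try/except). Output: QFGT

Answer: QFGT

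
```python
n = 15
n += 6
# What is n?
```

Trace:
`n = 15` → n = 15
`n += 6` → n = 21
So n = 21

Answer: 21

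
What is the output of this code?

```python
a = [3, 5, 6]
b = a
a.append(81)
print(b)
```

Key concept: basic list aliasing.
Step by step:
`a = [3, 5, 6]` → a = [3, 5, 6]
`b = a` → b = [3, 5, 6] (same object as a)
`a.append(81)` → a = [3, 5, 6, 81] (same object as b); b = [3, 5, 6, 81] (same object as a)
`print(b)` → prints [3, 5, 6, 81]

Answer: [3, 5, 6, 81]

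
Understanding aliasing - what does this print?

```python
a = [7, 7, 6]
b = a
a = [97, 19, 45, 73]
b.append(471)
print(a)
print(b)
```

Key concept: rebinding vs mutation: a is rebound to a new list, b still points at the original.
Step by step:
`a = [7, 7, 6]` → a = [7, 7, 6]
`b = a` → b = [7, 7, 6] (same object as a)
`a = [97, 19, 45, 73]` → a = [97, 19, 45, 73]
`b.append(471)` → b = [7, 7, 6, 471]
`print(a)` → prints [97, 19, 45, 73]
`print(b)` → prints [7, 7, 6, 471]

Answer:
[97, 19, 45, 73]
[7, 7, 6, 471]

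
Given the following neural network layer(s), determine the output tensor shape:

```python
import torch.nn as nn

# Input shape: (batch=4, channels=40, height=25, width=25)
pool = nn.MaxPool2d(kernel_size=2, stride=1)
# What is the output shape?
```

Input: (4, 40, 25, 25) -> Output: (4, 40, 24, 24)

Answer: (4, 40, 24, 24)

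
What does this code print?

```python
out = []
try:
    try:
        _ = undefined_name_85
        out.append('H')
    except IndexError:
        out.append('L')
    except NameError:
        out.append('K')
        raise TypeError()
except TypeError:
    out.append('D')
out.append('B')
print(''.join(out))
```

Execution trace: 'K' (inner except NameError) → 'D' (outer except TypeError) → 'B' (after the try/except). Output: KDB

Answer: KDB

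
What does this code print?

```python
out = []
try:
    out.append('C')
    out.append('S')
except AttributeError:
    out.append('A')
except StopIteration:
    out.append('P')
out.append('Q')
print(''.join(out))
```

Execution trace: 'C' (try body) → 'S' (try body, no exception) → 'Q' (after the try/except). Output: CSQ

Answer: CSQ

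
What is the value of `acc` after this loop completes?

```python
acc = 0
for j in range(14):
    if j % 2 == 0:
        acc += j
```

Sum of even numbers 0 to 13
`acc` takes the values: 0 → 2 → 6 → 12 → 20 → 30 → 42

Answer: 42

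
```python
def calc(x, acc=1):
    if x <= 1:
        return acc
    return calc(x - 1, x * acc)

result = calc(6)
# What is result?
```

Accumulator trace (n, acc): (6, 1) -> (5, 6) -> (4, 30) -> (3, 120) -> (2, 360) -> (1, 720) -> return 720

Answer: 720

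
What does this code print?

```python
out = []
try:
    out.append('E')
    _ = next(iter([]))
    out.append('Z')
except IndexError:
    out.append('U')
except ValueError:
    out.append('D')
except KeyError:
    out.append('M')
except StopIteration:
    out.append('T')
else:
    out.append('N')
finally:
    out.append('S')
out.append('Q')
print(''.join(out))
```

Execution trace: 'E' (try body) → 'T' (except StopIteration) → 'S' (finally) → 'Q' (after the try/except). Output: ETSQ

Answer: ETSQ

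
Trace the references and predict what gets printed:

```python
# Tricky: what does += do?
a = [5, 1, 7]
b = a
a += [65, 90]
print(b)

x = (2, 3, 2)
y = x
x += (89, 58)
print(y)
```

Key concept: += behavior differs for mutable vs immutable.
Step by step:
`a = [5, 1, 7]` → a = [5, 1, 7]
`b = a` → b = [5, 1, 7] (same object as a)
`a += [65, 90]` → a = [5, 1, 7, 65, 90] (same object as b); b = [5, 1, 7, 65, 90] (same object as a)
`print(b)` → prints [5, 1, 7, 65, 90]
`x = (2, 3, 2)` → x = (2, 3, 2)
`y = x` → y = (2, 3, 2)
`x += (89, 58)` → x = (2, 3, 2, 89, 58)
`print(y)` → prints (2, 3, 2)

Answer:
[5, 1, 7, 65, 90]
(2, 3, 2)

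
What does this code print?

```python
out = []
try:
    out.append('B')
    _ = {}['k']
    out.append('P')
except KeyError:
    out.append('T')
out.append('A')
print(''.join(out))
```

Execution trace: 'B' (try body) → 'T' (except KeyError) → 'A' (after the try/except). Output: BTA

Answer: BTA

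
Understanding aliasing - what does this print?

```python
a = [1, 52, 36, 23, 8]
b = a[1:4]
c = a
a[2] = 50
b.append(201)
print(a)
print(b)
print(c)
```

Key concept: slice vs alias.
Step by step:
`a = [1, 52, 36, 23, 8]` → a = [1, 52, 36, 23, 8]
`b = a[1:4]` → b = [52, 36, 23]
`c = a` → c = [1, 52, 36, 23, 8] (same object as a)
`a[2] = 50` → a = [1, 52, 50, 23, 8] (same object as c); c = [1, 52, 50, 23, 8] (same object as a)
`b.append(201)` → b = [52, 36, 23, 201]
`print(a)` → prints [1, 52, 50, 23, 8]
`print(b)` → prints [52, 36, 23, 201]
`print(c)` → prints [1, 52, 50, 23, 8]

Answer:
[1, 52, 50, 23, 8]
[52, 36, 23, 201]
[1, 52, 50, 23, 8]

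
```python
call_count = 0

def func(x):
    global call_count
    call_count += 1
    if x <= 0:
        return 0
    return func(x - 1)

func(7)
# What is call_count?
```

Linear recursion stepping by 1: 8 calls from x=7 down to ≤0.

Answer: 8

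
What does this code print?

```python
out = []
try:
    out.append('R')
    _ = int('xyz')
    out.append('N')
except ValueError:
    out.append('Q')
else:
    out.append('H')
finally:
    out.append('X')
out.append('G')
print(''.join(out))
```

Execution trace: 'R' (try body) → 'Q' (except ValueError) → 'X' (finally) → 'G' (after the try/except). Output: RQXG

Answer: RQXG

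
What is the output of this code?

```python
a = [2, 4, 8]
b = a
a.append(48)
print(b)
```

Key concept: basic list aliasing.
Step by step:
`a = [2, 4, 8]` → a = [2, 4, 8]
`b = a` → b = [2, 4, 8] (same object as a)
`a.append(48)` → a = [2, 4, 8, 48] (same object as b); b = [2, 4, 8, 48] (same object as a)
`print(b)` → prints [2, 4, 8, 48]

Answer: [2, 4, 8, 48]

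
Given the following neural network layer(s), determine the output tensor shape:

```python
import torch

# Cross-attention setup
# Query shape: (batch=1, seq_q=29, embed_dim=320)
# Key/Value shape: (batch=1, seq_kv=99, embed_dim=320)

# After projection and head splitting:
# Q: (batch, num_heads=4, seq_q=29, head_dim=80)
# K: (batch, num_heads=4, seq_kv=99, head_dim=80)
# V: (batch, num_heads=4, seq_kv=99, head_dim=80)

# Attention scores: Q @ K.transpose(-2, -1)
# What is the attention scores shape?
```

Input: (1, 29, 320) -> Output: (1, 4, 29, 99)

Answer: (1, 4, 29, 99)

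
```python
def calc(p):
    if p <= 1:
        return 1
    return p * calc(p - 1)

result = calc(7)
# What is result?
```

calc(7) = 7 * 6 * 5 * 4 * 3 * 2 * 1 = 5040

Answer: 5040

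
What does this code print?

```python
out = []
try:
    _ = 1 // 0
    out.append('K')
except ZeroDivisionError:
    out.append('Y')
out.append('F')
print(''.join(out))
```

Execution trace: 'Y' (except ZeroDivisionError) → 'F' (after the try/except). Output: YF

Answer: YF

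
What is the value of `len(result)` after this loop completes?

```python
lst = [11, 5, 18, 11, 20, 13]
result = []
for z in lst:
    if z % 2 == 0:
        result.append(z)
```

Count even numbers in [11, 5, 18, 11, 20, 13]
`result` takes the values: [] → [18] → [18, 20]
So `len(result)` = 2

Answer: 2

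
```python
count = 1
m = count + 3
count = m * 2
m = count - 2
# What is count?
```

Trace:
`count = 1` → count = 1
`m = count + 3` → m = 4
`count = m * 2` → count = 8
`m = count - 2` → m = 6
So count = 8

Answer: 8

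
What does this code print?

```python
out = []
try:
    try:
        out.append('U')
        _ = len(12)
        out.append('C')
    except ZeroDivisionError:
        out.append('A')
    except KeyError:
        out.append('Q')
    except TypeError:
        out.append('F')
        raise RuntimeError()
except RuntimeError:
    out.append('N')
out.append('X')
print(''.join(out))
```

Execution trace: 'U' (inner try body) → 'F' (inner except TypeError) → 'N' (outer except RuntimeError) → 'X' (after the try/except). Output: UFNX

Answer: UFNX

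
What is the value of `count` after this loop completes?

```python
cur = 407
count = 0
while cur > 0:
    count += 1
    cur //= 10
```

Count digits by repeated division by 10
`count` takes the values: 0 → 1 → 2 → 3

Answer: 3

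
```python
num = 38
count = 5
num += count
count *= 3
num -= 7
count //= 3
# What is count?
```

Trace:
`num = 38` → num = 38
`count = 5` → count = 5
`num += count` → num = 43
`count *= 3` → count = 15
`num -= 7` → num = 36
`count //= 3` → count = 5
So count = 5

Answer: 5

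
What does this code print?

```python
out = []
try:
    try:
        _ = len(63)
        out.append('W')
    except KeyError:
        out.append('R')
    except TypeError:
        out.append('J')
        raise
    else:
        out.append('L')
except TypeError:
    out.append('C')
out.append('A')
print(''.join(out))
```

Execution trace: 'J' (inner except TypeError) → 'C' (outer except TypeError) → 'A' (after the try/except). Output: JCA

Answer: JCA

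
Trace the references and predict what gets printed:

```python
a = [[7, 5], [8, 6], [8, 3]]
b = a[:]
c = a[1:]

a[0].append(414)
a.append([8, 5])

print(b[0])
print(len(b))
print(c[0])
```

Key concept: slice with nested mutation.
Step by step:
`a = [[7, 5], [8, 6], [8, 3]]` → a = [[7, 5], [8, 6], [8, 3]]
`b = a[:]` → b = [[7, 5], [8, 6], [8, 3]]
`c = a[1:]` → c = [[8, 6], [8, 3]]
`a[0].append(414)` → a = [[7, 5, 414], [8, 6], [8, 3]]; b = [[7, 5, 414], [8, 6], [8, 3]]
`a.append([8, 5])` → a = [[7, 5, 414], [8, 6], [8, 3], [8, 5]]
`print(b[0])` → prints [7, 5, 414]
`print(len(b))` → prints 3
`print(c[0])` → prints [8, 6]

Answer:
[7, 5, 414]
3
[8, 6]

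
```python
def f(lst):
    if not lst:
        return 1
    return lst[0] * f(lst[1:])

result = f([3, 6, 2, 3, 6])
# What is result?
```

Product over [3, 6, 2, 3, 6] = 3 * 6 * 2 * 3 * 6 = 648

Answer: 648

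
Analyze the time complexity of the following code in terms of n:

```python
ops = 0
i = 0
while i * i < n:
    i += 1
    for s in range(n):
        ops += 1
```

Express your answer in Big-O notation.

Each loop level contributes: √n × n. Multiplying the contributions gives O(n√n).

Answer: O(n√n)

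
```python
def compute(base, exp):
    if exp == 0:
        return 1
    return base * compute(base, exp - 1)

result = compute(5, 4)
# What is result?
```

compute(5, 4) = 5 * 5 * 5 * 5 = 625

Answer: 625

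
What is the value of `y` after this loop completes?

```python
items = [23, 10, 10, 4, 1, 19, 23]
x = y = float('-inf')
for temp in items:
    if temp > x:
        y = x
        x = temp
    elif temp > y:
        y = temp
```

Second largest (with repeats) in [23, 10, 10, 4, 1, 19, 23]
`y` takes the values: -inf → 10 → 19 → 23

Answer: 23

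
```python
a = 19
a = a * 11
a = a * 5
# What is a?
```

Trace:
`a = 19` → a = 19
`a = a * 11` → a = 209
`a = a * 5` → a = 1045
So a = 1045

Answer: 1045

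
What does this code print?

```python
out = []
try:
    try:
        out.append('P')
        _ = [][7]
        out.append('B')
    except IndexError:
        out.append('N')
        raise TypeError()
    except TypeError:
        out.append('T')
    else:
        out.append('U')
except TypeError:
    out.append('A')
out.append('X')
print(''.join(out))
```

Execution trace: 'P' (inner try body) → 'N' (inner except IndexError) → 'A' (outer except TypeError) → 'X' (after the try/except). Output: PNAX

Answer: PNAX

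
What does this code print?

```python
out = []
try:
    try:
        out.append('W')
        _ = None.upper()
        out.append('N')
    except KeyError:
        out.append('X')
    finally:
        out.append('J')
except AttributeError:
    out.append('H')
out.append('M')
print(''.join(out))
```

Execution trace: 'W' (try body) → 'J' (finally) → 'H' (outer except AttributeError) → 'M' (after the try/except). Output: WJHM

Answer: WJHM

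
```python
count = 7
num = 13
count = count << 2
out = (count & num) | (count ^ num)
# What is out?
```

Trace:
`count = 7` → count = 7
`num = 13` → num = 13
`count = count << 2` → count = 28
`out = (count & num) | (count ^ num)` → out = 29
So out = 29

Answer: 29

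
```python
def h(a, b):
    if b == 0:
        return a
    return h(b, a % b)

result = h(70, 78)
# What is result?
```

h(70, 78) -> h(78, 70) -> h(70, 8) -> h(8, 6) -> h(6, 2) -> h(2, 0) -> 2

Answer: 2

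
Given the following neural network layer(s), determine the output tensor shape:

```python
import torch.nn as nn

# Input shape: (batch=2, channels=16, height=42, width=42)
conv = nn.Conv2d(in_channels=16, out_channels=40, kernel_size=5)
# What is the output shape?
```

Input: (2, 16, 42, 42) -> Output: (2, 40, 38, 38)

Answer: (2, 40, 38, 38)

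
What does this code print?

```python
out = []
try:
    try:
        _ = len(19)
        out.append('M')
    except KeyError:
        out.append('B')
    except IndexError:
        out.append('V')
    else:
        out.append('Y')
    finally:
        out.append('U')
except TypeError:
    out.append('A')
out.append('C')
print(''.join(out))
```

Execution trace: 'U' (finally) → 'A' (outer except TypeError) → 'C' (after the try/except). Output: UAC

Answer: UAC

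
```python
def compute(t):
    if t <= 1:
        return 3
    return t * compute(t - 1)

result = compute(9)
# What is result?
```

compute(9) = 9 * 8 * 7 * 6 * 5 * 4 * 3 * 2 * 3 = 1088640

Answer: 1088640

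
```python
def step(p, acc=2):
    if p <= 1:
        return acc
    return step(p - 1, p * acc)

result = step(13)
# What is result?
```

Accumulator trace (n, acc): (13, 2) -> (12, 26) -> (11, 312) -> (10, 3432) -> (9, 34320) -> (8, 308880) -> (7, 2471040) -> (6, 17297280) -> (5, 103783680) -> (4, 518918400) -> (3, 2075673600) -> (2, 6227020800) -> (1, 12454041600) -> return 12454041600

Answer: 12454041600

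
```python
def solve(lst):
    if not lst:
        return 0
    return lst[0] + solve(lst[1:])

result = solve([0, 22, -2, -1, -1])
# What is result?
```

0 + 22 + (-2) + (-1) + (-1) + 0 = 18

Answer: 18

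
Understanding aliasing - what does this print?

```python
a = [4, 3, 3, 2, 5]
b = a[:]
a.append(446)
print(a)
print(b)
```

Key concept: slice [:] creates copy.
Step by step:
`a = [4, 3, 3, 2, 5]` → a = [4, 3, 3, 2, 5]
`b = a[:]` → b = [4, 3, 3, 2, 5]
`a.append(446)` → a = [4, 3, 3, 2, 5, 446]
`print(a)` → prints [4, 3, 3, 2, 5, 446]
`print(b)` → prints [4, 3, 3, 2, 5]

Answer:
[4, 3, 3, 2, 5, 446]
[4, 3, 3, 2, 5]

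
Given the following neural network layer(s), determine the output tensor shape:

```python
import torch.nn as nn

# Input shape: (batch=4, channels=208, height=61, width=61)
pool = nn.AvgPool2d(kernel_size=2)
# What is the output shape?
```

Input: (4, 208, 61, 61) -> Output: (4, 208, 30, 30)

Answer: (4, 208, 30, 30)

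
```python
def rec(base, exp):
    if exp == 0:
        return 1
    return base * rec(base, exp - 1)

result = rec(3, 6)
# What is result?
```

rec(3, 6) = 3 * 3 * 3 * 3 * 3 * 3 = 729

Answer: 729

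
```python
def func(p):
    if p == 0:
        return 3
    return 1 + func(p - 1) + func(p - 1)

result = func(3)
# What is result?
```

func(p) = 1 + 2·func(p-1), func(0)=3. Closed form: (3+1)·2^3 - 1 = 31.

Answer: 31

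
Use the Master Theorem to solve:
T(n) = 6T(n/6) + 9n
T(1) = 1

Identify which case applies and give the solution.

a=6, b=6, f(n)=9n. log_6(6) = 1. Since c=1 = 1, Case 2 applies: T(n) = Θ(n^log_b(a) · log n) = O(n log n).

Answer: O(n log n) - Case 2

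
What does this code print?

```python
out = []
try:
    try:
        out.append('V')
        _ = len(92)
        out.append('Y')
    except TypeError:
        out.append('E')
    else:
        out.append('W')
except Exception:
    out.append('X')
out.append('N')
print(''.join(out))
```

Execution trace: 'V' (inner try body) → 'E' (inner except TypeError) → 'N' (after the try/except). Output: VEN

Answer: VEN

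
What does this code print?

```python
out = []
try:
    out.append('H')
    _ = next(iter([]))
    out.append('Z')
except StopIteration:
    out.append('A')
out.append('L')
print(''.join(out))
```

Execution trace: 'H' (try body) → 'A' (except StopIteration) → 'L' (after the try/except). Output: HAL

Answer: HAL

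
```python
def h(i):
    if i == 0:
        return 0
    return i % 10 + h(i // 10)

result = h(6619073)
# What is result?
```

Sum of digits of 6619073: 3 + 7 + 0 + 9 + 1 + 6 + 6 = 32

Answer: 32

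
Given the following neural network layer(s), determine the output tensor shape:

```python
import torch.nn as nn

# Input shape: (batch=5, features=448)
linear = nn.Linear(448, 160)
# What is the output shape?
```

Input: (5, 448) -> Output: (5, 160)

Answer: (5, 160)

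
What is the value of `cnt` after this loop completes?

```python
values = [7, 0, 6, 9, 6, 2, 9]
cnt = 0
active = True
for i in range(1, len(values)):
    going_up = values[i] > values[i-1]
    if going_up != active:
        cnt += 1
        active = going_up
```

Count direction changes in [7, 0, 6, 9, 6, 2, 9]
`cnt` takes the values: 0 → 1 → 2 → 3 → 4

Answer: 4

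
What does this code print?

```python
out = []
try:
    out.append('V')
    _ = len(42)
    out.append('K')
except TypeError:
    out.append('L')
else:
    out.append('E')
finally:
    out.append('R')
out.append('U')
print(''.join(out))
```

Execution trace: 'V' (try body) → 'L' (except TypeError) → 'R' (finally) → 'U' (after the try/except). Output: VLRU

Answer: VLRU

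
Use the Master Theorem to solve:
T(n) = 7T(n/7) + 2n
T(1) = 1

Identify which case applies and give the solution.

a=7, b=7, f(n)=2n. log_7(7) = 1. Since c=1 = 1, Case 2 applies: T(n) = Θ(n^log_b(a) · log n) = O(n log n).

Answer: O(n log n) - Case 2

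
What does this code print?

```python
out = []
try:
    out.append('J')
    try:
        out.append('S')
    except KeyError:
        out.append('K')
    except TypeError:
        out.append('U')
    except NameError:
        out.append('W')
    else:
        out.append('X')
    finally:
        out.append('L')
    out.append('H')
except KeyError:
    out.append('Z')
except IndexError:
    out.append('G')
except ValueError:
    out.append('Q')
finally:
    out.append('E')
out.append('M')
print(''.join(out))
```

Execution trace: 'J' (try body) → 'S' (inner try body, no exception) → 'X' (inner else) → 'L' (inner finally) → 'H' (try body, no exception) → 'E' (finally) → 'M' (after the try/except). Output: JSXLHEM

Answer: JSXLHEM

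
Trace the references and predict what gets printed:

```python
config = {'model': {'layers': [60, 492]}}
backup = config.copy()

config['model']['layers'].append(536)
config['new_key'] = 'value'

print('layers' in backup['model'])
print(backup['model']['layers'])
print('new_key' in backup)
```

Key concept: shallow copy gotcha with nested dict.
Step by step:
`config = {'model': {'layers': [60, 492]}}` → config = {'model': {'layers': [60, 492]}}
`backup = config.copy()` → backup = {'model': {'layers': [60, 492]}}
`config['model']['layers'].append(536)` → config = {'model': {'layers': [60, 492, 536]}}; backup = {'model': {'layers': [60, 492, 536]}}
`config['new_key'] = 'value'` → config = {'model': {'layers': [60, 492, 536]}, 'new_key': 'value'}
`print('layers' in backup['model'])` → prints True
`print(backup['model']['layers'])` → prints [60, 492, 536]
`print('new_key' in backup)` → prints False

Answer:
True
[60, 492, 536]
False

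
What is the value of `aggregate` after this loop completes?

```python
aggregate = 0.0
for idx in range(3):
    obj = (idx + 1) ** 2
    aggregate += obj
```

Sum of squared losses 1² + 2² + ... + 3²
`aggregate` takes the values: 0.0 → 1.0 → 5.0 → 14.0

Answer: 14.0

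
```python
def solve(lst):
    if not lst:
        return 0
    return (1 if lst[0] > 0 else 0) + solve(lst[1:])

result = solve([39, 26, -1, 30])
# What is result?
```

Count of positive elements in [39, 26, -1, 30] = 3

Answer: 3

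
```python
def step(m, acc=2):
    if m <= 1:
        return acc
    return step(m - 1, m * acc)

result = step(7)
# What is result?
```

Accumulator trace (n, acc): (7, 2) -> (6, 14) -> (5, 84) -> (4, 420) -> (3, 1680) -> (2, 5040) -> (1, 10080) -> return 10080

Answer: 10080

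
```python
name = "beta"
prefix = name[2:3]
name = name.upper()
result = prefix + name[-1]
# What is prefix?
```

Trace:
`name = "beta"` → name = 'beta'
`prefix = name[2:3]` → prefix = 't'
`name = name.upper()` → name = 'BETA'
`result = prefix + name[-1]` → result = 'tA'
So prefix = 't'

Answer: 't'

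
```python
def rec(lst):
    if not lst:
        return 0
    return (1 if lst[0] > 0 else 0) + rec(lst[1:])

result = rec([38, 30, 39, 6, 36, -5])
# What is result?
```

Count of positive elements in [38, 30, 39, 6, 36, -5] = 5

Answer: 5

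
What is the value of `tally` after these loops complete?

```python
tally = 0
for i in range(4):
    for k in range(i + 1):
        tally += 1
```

Triangle: 1 + 2 + ... + 4
`tally` takes the values: 0 → 1 → 2 → 3 → 4 → 5 → 6 → 7 → 8 → 9 → 10

Answer: 10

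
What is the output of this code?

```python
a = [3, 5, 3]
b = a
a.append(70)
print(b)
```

Key concept: basic list aliasing.
Step by step:
`a = [3, 5, 3]` → a = [3, 5, 3]
`b = a` → b = [3, 5, 3] (same object as a)
`a.append(70)` → a = [3, 5, 3, 70] (same object as b); b = [3, 5, 3, 70] (same object as a)
`print(b)` → prints [3, 5, 3, 70]

Answer: [3, 5, 3, 70]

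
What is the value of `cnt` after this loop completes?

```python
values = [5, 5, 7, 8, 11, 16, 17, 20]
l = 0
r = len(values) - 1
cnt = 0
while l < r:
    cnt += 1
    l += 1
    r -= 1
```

Iterations until pointers meet (list length 8)
`cnt` takes the values: 0 → 1 → 2 → 3 → 4

Answer: 4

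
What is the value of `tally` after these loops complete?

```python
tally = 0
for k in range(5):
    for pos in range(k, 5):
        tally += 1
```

Upper triangle: 5 + 4 + ... + 1
`tally` takes the values: 0 → 1 → 2 → 3 → 4 → 5 → 6 → 7 → 8 → 9 → 10 → 11 → 12 → 13 → 14 → 15

Answer: 15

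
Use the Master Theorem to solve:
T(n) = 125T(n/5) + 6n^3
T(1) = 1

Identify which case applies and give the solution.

a=125, b=5, f(n)=6n^3. log_5(125) = 3. Since c=3 = 3, Case 2 applies: T(n) = Θ(n^log_b(a) · log n) = O(n^3 log n).

Answer: O(n^3 log n) - Case 2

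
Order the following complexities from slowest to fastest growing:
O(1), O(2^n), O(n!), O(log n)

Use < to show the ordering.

Ordered by growth rate: O(1) < O(log n) < O(2^n) < O(n!)

Answer: O(1) < O(log n) < O(2^n) < O(n!)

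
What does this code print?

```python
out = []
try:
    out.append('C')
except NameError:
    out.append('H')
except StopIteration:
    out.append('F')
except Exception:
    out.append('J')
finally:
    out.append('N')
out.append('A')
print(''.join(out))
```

Execution trace: 'C' (try body, no exception) → 'N' (finally) → 'A' (after the try/except). Output: CNA

Answer: CNA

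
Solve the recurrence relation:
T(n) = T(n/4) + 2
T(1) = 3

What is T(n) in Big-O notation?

Each step divides n by 4 and adds 2. After log_4(n) steps we reach T(1)=3. So T(n) = 2·log_4(n) + 3 = O(log n).

Answer: O(log n)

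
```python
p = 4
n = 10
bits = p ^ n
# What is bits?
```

Trace:
`p = 4` → p = 4
`n = 10` → n = 10
`bits = p ^ n` → bits = 14
So bits = 14

Answer: 14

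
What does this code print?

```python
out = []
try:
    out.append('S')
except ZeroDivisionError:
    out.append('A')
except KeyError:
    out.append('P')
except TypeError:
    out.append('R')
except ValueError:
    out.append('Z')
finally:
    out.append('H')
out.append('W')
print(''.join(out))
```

Execution trace: 'S' (try body, no exception) → 'H' (finally) → 'W' (after the try/except). Output: SHW

Answer: SHW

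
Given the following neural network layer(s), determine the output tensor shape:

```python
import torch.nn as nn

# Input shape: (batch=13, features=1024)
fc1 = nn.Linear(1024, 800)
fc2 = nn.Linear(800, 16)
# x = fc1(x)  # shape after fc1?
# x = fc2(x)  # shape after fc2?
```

Input: (13, 1024) -> after fc1: (13, 800) -> Output: (13, 16)

Answer: (13, 16)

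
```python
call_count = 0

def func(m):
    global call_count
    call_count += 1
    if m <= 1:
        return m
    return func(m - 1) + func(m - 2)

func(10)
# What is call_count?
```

Calls(m) = 1 + Calls(m-1) + Calls(m-2); Calls(0)=Calls(1)=1. For m=10 this gives 177.

Answer: 177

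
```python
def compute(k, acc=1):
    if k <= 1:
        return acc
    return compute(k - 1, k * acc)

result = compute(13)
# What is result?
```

Accumulator trace (n, acc): (13, 1) -> (12, 13) -> (11, 156) -> (10, 1716) -> (9, 17160) -> (8, 154440) -> (7, 1235520) -> (6, 8648640) -> (5, 51891840) -> (4, 259459200) -> (3, 1037836800) -> (2, 3113510400) -> (1, 6227020800) -> return 6227020800

Answer: 6227020800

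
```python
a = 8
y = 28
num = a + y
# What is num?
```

Trace:
`a = 8` → a = 8
`y = 28` → y = 28
`num = a + y` → num = 36
So num = 36

Answer: 36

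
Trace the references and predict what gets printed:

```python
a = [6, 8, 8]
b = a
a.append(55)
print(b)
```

Key concept: basic list aliasing.
Step by step:
`a = [6, 8, 8]` → a = [6, 8, 8]
`b = a` → b = [6, 8, 8] (same object as a)
`a.append(55)` → a = [6, 8, 8, 55] (same object as b); b = [6, 8, 8, 55] (same object as a)
`print(b)` → prints [6, 8, 8, 55]

Answer: [6, 8, 8, 55]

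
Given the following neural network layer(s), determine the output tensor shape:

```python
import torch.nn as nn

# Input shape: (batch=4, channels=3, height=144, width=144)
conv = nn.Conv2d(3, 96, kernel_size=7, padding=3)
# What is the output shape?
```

Input: (4, 3, 144, 144) -> Output: (4, 96, 144, 144)

Answer: (4, 96, 144, 144)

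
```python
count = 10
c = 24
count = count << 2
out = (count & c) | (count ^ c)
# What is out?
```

Trace:
`count = 10` → count = 10
`c = 24` → c = 24
`count = count << 2` → count = 40
`out = (count & c) | (count ^ c)` → out = 56
So out = 56

Answer: 56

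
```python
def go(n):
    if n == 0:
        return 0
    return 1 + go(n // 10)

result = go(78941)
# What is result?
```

Count of digits of 78941: 5

Answer: 5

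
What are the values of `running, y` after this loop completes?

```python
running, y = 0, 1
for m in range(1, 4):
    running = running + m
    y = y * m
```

Sum and factorial of 1 to 3
`running, y` takes the values: (0, 1) → (1, 1) → (3, 1) → (3, 2) → (6, 2) → (6, 6)

Answer: 6, 6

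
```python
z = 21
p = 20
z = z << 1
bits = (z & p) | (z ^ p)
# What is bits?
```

Trace:
`z = 21` → z = 21
`p = 20` → p = 20
`z = z << 1` → z = 42
`bits = (z & p) | (z ^ p)` → bits = 62
So bits = 62

Answer: 62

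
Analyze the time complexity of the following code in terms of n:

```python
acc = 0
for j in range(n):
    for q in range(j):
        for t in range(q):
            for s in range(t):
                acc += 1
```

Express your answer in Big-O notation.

Each loop level contributes: n × n × n × n. Multiplying the contributions gives O(n^4).

Answer: O(n^4)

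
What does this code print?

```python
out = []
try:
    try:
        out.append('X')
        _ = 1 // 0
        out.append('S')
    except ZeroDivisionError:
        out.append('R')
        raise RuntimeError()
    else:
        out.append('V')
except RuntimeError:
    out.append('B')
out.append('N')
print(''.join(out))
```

Execution trace: 'X' (try body) → 'R' (except ZeroDivisionError) → 'B' (outer except RuntimeError) → 'N' (after the try/except). Output: XRBN

Answer: XRBN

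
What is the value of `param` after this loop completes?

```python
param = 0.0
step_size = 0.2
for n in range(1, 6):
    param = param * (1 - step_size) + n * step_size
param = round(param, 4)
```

Moving average with lr=0.2
`param` takes the values: 0.0 → 0.2 → 0.56 → 1.048 → 1.6384 → 2.31072 → 2.3107

Answer: 2.3107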